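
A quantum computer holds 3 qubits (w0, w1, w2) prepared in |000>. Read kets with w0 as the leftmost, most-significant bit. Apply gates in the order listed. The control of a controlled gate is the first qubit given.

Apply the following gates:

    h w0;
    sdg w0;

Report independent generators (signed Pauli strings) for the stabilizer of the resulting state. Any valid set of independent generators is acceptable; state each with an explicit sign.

The stabilizer group can be generated by -YII, +IZI, +IIZ, among other valid generating sets.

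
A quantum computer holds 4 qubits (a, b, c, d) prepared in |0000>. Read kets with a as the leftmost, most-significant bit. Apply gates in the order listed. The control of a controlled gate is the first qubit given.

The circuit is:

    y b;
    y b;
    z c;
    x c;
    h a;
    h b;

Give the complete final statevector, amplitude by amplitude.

The final amplitudes are 1/2 on |0010>, 1/2 on |0110>, 1/2 on |1010>, 1/2 on |1110>, and 0 on every other basis state.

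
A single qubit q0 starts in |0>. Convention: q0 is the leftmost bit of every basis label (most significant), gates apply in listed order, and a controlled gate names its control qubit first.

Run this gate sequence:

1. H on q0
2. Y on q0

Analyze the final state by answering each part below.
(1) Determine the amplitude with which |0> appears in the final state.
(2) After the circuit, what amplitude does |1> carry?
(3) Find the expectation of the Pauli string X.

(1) The amplitude on |0> is -sqrt(2)*I/2.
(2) The amplitude on |1> is sqrt(2)*I/2.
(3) In the final state, X has expectation -1.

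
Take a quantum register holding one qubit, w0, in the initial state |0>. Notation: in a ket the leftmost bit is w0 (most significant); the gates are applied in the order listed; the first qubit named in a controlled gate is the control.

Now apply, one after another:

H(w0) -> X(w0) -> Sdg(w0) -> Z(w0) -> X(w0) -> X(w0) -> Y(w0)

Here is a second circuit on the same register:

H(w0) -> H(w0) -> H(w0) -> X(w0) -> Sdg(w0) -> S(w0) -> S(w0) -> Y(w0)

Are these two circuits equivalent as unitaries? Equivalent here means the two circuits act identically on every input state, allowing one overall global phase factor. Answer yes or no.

Yes, they are equivalent — the unitaries differ by at most a global phase.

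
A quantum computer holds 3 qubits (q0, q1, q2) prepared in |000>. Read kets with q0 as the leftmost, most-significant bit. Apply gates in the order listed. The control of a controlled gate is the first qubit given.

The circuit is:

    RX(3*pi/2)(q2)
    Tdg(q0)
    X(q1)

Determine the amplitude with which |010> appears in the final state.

The final state's coefficient on |010> equals -sqrt(2)/2.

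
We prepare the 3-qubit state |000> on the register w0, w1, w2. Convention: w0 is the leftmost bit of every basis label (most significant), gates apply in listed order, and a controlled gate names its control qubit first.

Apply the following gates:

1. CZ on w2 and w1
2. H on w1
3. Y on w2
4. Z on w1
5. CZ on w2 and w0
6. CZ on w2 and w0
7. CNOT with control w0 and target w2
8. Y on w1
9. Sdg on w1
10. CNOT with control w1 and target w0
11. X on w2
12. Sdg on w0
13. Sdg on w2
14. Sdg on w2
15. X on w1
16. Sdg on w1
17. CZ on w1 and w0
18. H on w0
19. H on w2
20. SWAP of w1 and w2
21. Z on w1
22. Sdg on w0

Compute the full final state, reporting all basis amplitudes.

The resulting statevector has amplitude sqrt(2)/4 on |000>, sqrt(2)*I/4 on |001>, -sqrt(2)/4 on |010>, -sqrt(2)*I/4 on |011>, sqrt(2)*I/4 on |100>, sqrt(2)/4 on |101>, -sqrt(2)*I/4 on |110>, -sqrt(2)/4 on |111>.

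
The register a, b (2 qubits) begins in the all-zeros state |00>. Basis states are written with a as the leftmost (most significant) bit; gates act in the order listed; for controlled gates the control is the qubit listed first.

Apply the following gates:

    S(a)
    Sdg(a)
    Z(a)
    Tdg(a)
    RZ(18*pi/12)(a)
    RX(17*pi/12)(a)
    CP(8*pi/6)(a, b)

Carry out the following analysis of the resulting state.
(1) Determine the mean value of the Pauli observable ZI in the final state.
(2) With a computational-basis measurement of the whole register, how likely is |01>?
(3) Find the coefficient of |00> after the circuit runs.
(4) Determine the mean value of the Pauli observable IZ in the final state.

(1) The observable ZI averages to -sqrt(6)/4 + sqrt(2)/4. Key observation: the block from step 1 through step 2 cancels to the identity and can be dropped.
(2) Outcome |01> occurs with probability 0.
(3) The final state's coefficient on |00> equals (-sqrt(2 - sqrt(2))/4 + sqrt(3*sqrt(2) + 6)/4)*exp(I*pi/4).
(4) The expectation value of IZ is 1.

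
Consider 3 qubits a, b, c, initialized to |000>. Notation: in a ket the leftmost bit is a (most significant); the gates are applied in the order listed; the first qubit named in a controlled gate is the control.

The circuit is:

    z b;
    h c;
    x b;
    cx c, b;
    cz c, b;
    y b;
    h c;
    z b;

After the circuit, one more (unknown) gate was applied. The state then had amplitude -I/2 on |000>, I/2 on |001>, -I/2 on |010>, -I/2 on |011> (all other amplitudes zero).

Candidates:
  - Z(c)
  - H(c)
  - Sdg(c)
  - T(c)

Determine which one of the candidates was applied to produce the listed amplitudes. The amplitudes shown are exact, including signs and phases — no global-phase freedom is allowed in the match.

The unique candidate consistent with the amplitudes is Z(c).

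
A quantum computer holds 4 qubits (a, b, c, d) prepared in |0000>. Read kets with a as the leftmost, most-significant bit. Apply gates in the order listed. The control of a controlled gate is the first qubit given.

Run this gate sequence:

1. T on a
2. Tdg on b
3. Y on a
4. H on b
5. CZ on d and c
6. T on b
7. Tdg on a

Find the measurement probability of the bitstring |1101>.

The probability of measuring |1101> is 0.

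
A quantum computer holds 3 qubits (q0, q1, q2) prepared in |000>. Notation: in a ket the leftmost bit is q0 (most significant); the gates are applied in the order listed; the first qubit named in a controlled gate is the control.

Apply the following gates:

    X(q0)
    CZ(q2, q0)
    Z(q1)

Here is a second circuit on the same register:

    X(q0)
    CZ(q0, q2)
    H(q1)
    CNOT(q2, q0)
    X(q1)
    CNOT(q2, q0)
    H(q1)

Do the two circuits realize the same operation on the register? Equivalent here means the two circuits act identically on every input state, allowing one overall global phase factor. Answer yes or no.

Yes, they are equivalent — the unitaries differ by at most a global phase.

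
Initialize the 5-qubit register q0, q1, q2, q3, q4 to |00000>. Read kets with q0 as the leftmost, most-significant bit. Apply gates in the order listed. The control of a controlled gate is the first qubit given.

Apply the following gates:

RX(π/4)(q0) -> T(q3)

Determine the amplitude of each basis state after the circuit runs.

The final amplitudes are sqrt(sqrt(2) + 2)/2 on |00000>, -I*sqrt(2 - sqrt(2))/2 on |10000>, and 0 on every other basis state.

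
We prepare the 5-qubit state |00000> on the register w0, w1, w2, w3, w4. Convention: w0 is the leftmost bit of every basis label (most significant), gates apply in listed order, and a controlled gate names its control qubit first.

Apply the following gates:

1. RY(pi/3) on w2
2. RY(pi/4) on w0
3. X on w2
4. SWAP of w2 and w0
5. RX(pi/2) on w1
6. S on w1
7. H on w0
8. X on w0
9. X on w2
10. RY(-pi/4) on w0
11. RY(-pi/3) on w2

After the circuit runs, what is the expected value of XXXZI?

The observable XXXZI averages to 1/4.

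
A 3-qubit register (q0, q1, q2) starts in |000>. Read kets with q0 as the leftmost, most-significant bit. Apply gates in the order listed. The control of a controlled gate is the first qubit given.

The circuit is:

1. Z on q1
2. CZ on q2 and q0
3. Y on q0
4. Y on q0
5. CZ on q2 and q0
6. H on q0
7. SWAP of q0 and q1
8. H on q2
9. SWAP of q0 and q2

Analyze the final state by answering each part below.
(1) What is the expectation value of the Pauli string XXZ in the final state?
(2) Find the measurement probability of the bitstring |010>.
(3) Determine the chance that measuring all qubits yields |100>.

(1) In the final state, XXZ has expectation 1. Key observation: steps 2-5 multiply out to the identity, so the circuit reduces to the remaining gates.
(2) The probability of measuring |010> is 1/4.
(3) The probability of measuring |100> is 1/4.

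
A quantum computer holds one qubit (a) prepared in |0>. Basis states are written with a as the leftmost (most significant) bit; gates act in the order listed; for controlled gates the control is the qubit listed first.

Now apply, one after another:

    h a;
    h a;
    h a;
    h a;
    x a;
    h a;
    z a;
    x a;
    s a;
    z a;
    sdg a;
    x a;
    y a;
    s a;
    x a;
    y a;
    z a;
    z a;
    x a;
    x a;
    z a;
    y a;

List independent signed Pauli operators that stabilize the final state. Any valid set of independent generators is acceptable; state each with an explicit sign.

One valid set of independent stabilizer generators is +Y (any independent generating set of the same group is equally correct). Key observation: steps 4-7 multiply out to the identity, so the circuit reduces to the remaining gates.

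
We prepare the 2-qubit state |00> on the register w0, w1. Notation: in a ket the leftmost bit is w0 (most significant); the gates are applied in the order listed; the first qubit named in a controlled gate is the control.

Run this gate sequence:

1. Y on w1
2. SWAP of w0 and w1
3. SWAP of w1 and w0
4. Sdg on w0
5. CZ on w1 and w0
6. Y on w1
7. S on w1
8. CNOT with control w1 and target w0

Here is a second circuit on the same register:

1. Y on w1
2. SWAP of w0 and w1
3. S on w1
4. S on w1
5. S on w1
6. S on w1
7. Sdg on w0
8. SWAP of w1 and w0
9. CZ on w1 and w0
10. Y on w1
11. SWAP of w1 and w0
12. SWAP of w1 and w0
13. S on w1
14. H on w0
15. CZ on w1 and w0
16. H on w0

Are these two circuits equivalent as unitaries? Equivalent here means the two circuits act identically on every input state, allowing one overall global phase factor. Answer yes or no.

No: there is an input state on which the two circuits produce genuinely different outputs (not merely differing by a phase).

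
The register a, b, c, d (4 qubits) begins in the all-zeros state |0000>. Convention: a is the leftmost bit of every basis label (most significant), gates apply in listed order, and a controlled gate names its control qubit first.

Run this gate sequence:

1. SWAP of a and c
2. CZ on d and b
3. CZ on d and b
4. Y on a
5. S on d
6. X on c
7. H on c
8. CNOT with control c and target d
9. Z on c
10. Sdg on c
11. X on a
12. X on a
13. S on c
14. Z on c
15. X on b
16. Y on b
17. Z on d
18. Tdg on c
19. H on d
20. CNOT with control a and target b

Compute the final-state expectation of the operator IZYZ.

The observable IZYZ averages to sqrt(2)/2.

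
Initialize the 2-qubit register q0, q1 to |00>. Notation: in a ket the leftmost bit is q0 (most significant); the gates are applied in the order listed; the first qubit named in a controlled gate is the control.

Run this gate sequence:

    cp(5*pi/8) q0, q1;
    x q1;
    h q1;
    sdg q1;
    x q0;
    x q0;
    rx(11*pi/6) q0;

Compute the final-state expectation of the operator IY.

The expectation value of IY is 1. Key observation: gates 5-6 undo each other exactly, leaving only the rest of the circuit to track.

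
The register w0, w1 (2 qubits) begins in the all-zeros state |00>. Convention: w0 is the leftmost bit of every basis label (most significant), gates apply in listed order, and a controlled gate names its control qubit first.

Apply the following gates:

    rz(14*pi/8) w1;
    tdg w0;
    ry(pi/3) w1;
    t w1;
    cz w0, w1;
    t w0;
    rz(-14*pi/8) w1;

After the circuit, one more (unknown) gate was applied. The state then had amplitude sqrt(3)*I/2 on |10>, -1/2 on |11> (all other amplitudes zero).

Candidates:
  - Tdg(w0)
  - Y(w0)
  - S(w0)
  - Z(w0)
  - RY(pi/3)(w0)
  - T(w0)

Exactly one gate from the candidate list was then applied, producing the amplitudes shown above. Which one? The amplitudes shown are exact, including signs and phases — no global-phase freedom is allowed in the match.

The unique candidate consistent with the amplitudes is Y(w0).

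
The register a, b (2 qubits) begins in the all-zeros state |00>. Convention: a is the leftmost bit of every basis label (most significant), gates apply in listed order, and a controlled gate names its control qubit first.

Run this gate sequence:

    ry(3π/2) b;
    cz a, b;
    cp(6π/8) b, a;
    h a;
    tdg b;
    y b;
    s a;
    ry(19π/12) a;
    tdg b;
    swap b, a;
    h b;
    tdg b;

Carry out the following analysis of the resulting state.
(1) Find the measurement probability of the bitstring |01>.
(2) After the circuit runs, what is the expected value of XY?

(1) The probability of measuring |01> is 1/4.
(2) The expectation value of XY is -sqrt(2)/2.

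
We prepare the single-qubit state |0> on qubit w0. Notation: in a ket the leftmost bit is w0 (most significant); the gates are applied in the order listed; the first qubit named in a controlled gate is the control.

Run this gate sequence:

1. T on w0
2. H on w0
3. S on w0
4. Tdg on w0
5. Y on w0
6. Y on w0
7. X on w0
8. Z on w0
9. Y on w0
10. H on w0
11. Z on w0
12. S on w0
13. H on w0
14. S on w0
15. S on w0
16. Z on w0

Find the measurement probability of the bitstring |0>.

Outcome |0> occurs with probability 1/2 - sqrt(2)/4.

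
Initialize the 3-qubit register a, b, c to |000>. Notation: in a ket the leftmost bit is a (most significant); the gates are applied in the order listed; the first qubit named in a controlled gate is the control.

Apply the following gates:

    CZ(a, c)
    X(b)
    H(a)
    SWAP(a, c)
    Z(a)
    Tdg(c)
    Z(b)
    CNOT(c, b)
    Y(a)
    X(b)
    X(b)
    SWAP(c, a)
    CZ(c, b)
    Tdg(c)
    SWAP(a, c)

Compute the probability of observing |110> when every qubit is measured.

A full measurement returns |110> with probability 1/2.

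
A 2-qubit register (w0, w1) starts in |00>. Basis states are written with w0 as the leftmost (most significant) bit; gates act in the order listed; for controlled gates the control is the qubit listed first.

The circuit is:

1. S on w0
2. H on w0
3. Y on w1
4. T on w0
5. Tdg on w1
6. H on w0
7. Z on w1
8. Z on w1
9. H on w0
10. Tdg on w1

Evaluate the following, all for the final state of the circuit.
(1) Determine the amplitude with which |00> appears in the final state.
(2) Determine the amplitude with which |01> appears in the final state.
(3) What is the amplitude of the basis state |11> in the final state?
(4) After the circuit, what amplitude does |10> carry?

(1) The amplitude on |00> is 0. Key observation: gates 6-9 undo each other exactly, leaving only the rest of the circuit to track.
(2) |01> carries amplitude sqrt(2)/2 in the final state.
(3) |11> carries amplitude sqrt(2)*exp(I*pi/4)/2 in the final state.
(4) |10> carries amplitude 0 in the final state.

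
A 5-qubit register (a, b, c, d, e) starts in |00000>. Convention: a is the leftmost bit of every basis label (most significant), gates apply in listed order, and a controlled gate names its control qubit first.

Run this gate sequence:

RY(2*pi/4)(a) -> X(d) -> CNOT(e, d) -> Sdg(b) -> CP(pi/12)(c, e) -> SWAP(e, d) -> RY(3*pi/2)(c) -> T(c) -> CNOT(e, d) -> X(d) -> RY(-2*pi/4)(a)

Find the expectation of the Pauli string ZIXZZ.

The observable ZIXZZ averages to sqrt(2)/2.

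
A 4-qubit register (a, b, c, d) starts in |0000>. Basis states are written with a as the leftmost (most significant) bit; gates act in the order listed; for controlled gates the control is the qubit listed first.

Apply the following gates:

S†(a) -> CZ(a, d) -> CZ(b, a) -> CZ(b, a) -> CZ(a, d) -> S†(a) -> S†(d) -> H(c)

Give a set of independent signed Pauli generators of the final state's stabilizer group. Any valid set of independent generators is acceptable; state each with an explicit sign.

One valid set of independent stabilizer generators is +IIXI, +ZIII, +IZII, +IIIZ (any independent generating set of the same group is equally correct). Key observation: steps 2-5 multiply out to the identity, so the circuit reduces to the remaining gates.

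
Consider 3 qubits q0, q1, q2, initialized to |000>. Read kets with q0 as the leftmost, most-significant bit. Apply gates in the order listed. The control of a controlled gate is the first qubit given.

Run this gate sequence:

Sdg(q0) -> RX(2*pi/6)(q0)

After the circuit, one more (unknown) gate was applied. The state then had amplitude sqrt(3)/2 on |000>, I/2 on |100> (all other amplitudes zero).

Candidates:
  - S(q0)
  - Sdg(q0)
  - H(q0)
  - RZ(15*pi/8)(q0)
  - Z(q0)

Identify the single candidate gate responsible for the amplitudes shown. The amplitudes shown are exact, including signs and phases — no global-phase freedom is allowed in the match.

It was Z(q0) that produced the state shown.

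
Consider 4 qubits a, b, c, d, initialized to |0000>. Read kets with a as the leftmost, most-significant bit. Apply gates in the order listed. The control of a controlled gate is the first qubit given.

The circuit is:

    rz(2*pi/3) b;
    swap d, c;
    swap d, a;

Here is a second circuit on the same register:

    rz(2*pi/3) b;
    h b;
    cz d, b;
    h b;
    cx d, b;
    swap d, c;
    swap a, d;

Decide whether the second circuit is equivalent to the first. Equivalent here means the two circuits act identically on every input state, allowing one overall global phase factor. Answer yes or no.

Yes: on every input state the two circuits agree up to one overall phase factor.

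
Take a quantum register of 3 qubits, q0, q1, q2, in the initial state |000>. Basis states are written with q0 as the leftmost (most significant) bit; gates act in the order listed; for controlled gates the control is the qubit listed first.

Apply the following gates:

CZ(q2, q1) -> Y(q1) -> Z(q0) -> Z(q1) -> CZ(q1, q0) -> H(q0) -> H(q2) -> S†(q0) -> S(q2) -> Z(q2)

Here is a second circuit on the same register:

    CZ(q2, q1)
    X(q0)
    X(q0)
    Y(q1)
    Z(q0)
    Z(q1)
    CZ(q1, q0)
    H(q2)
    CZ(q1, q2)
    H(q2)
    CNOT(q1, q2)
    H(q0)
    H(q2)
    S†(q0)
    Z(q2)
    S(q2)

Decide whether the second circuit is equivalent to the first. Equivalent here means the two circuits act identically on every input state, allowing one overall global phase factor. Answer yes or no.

Yes — the two circuits implement the same unitary up to a global phase.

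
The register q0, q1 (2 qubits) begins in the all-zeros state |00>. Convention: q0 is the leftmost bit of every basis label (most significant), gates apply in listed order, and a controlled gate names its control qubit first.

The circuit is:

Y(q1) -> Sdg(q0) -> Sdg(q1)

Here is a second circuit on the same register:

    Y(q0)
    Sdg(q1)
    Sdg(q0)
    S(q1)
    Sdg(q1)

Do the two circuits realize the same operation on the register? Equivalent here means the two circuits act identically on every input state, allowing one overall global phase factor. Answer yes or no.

No, they are not equivalent — no single phase factor reconciles the two unitaries.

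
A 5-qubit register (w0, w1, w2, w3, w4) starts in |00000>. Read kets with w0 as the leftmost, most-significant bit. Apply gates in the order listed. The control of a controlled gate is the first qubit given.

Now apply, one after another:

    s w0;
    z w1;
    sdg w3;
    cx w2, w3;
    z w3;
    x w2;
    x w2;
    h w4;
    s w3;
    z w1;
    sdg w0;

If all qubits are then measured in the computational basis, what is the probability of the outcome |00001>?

Outcome |00001> occurs with probability 1/2.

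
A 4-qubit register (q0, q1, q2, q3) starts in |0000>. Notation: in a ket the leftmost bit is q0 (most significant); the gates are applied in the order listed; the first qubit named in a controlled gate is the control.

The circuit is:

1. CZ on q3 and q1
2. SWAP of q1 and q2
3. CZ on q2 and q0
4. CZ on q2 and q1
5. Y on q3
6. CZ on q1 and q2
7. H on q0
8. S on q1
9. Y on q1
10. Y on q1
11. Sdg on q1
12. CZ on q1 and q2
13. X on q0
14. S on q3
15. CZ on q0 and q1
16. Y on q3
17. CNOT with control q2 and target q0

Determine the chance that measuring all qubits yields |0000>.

The probability of measuring |0000> is 1/2.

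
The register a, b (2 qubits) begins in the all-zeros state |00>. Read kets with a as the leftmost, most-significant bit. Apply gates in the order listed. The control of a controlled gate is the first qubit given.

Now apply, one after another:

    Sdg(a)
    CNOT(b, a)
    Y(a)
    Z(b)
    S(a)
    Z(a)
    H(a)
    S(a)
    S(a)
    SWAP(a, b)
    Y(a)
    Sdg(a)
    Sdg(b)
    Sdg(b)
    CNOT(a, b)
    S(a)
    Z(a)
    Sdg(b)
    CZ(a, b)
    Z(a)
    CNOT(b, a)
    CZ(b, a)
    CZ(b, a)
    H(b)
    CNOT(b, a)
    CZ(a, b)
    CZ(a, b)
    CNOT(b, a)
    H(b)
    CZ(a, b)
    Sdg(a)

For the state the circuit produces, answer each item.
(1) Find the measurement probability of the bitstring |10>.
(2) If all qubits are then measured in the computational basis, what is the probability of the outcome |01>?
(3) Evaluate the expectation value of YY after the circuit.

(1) Outcome |10> occurs with probability 1/2. Key observation: the block from step 24 through step 29 cancels to the identity and can be dropped.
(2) Outcome |01> occurs with probability 1/2.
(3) The observable YY averages to 1.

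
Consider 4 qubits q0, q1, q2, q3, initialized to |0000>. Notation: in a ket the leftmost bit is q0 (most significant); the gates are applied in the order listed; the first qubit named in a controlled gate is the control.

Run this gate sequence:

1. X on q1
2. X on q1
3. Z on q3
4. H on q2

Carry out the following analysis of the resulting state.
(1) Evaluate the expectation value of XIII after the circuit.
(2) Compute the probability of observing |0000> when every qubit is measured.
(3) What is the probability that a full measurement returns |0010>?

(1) The expectation value of XIII is 0.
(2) The probability of measuring |0000> is 1/2.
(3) The probability of measuring |0010> is 1/2.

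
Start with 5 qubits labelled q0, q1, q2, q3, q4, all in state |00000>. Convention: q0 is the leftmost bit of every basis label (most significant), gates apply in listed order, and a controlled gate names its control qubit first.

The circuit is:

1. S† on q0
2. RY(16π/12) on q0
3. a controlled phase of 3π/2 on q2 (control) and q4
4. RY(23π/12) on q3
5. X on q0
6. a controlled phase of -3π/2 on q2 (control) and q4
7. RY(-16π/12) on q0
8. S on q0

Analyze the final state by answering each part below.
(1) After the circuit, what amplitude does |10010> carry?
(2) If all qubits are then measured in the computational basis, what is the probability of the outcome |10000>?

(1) |10010> carries amplitude -I*sqrt(sqrt(2) + 2)/8 + I*sqrt(6 - 3*sqrt(2))/8 in the final state.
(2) A full measurement returns |10000> with probability sqrt(2)/32 + sqrt(6)/32 + 1/8.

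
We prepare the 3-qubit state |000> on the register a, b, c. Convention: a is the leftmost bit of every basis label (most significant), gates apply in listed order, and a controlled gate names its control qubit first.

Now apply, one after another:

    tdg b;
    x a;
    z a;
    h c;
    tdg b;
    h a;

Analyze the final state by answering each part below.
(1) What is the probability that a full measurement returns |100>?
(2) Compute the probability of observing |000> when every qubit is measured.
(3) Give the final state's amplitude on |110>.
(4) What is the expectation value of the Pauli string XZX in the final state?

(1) The probability of measuring |100> is 1/4.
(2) The probability of measuring |000> is 1/4.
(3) |110> carries amplitude 0 in the final state.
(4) The observable XZX averages to -1.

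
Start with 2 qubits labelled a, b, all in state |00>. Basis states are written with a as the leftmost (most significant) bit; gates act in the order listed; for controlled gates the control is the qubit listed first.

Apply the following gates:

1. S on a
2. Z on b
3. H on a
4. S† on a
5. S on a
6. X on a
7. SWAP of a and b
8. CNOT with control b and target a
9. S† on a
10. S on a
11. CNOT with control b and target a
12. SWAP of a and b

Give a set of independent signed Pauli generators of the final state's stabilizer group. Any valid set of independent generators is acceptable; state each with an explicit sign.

One valid set of independent stabilizer generators is +XI, +IZ (any independent generating set of the same group is equally correct).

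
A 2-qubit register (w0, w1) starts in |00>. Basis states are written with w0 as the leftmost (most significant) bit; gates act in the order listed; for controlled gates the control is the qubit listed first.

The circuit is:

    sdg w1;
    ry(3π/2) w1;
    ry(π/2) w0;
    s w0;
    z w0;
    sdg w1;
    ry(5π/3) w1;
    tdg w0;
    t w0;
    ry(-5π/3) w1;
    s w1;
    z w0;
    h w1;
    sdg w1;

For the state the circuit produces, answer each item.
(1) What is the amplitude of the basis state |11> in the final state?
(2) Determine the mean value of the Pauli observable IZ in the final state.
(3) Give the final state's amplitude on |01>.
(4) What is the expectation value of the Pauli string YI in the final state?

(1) The amplitude on |11> is -sqrt(2)/2. Key observation: steps 5-12 multiply out to the identity, so the circuit reduces to the remaining gates.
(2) The expectation value of IZ is -1.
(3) The final state's coefficient on |01> equals sqrt(2)*I/2.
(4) In the final state, YI has expectation 1.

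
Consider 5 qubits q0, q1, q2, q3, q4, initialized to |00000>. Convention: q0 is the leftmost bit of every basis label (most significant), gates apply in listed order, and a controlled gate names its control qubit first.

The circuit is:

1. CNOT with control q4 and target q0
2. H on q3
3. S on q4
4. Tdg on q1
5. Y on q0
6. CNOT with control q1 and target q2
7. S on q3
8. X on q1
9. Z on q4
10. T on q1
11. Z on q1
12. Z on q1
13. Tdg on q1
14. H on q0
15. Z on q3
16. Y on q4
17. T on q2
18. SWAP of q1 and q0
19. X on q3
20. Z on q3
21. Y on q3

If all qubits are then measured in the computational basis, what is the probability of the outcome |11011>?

Outcome |11011> occurs with probability 1/4. Key observation: the block from step 10 through step 13 cancels to the identity and can be dropped.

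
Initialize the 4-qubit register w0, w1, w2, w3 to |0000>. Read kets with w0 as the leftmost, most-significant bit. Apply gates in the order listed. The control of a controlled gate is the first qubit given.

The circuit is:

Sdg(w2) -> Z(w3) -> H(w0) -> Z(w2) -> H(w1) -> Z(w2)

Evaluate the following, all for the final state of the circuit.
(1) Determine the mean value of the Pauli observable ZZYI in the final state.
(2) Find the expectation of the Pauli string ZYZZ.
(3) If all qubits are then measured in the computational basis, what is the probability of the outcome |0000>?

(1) The expectation value of ZZYI is 0.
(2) In the final state, ZYZZ has expectation 0.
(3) A full measurement returns |0000> with probability 1/4.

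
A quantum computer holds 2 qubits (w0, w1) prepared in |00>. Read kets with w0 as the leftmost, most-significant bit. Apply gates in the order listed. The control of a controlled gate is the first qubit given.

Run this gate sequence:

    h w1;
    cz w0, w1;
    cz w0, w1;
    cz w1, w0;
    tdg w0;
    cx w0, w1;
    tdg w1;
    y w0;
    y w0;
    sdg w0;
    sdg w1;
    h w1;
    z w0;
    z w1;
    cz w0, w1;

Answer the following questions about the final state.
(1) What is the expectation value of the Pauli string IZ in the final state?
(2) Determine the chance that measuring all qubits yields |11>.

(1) In the final state, IZ has expectation -sqrt(2)/2. Key observation: gates 2-3 undo each other exactly, leaving only the rest of the circuit to track.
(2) Outcome |11> occurs with probability 0.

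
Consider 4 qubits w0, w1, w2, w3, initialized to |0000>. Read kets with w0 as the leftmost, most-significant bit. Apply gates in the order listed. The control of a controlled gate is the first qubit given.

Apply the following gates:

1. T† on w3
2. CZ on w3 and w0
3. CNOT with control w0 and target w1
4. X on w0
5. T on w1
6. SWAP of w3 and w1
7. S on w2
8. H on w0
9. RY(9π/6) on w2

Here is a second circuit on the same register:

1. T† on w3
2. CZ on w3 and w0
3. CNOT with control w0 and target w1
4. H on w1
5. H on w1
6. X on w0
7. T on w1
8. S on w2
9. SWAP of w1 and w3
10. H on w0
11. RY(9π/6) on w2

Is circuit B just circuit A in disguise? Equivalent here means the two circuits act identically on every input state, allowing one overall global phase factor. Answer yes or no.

Yes, they are equivalent — the unitaries differ by at most a global phase.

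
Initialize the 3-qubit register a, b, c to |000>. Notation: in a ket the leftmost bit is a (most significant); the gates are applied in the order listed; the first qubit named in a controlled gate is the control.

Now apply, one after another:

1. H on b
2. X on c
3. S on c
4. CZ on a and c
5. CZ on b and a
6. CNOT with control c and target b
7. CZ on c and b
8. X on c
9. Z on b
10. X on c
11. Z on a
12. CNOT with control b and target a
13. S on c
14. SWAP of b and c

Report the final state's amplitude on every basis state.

The resulting statevector has amplitude -sqrt(2)/2 on |010>, -sqrt(2)/2 on |111>, and 0 on every other basis state.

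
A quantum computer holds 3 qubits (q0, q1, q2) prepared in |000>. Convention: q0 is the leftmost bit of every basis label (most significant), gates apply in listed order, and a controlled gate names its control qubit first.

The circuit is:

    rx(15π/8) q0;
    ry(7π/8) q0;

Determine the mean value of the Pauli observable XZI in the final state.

In the final state, XZI has expectation sqrt(2)/4.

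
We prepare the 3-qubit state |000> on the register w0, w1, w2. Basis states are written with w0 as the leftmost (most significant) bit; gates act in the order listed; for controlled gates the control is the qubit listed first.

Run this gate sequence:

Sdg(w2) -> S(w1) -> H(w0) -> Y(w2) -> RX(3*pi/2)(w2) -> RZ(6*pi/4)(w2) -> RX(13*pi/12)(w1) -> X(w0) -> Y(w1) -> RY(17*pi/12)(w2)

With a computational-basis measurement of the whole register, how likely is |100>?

Outcome |100> occurs with probability 1/16 - sqrt(3)/32.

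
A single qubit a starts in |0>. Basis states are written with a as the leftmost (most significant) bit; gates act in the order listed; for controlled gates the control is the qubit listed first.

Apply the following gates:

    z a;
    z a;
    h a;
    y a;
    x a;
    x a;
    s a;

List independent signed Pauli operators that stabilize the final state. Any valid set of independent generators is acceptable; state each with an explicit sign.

The stabilizer group can be generated by -Y, among other valid generating sets. Key observation: gates 5-6 undo each other exactly, leaving only the rest of the circuit to track.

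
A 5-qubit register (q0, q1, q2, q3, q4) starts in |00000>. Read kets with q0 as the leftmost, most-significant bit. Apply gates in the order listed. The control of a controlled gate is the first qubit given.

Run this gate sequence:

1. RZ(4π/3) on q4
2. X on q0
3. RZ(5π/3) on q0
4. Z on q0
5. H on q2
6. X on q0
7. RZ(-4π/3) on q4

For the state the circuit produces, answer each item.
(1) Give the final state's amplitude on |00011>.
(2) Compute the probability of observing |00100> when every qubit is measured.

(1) The final state's coefficient on |00011> equals 0.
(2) The probability of measuring |00100> is 1/2.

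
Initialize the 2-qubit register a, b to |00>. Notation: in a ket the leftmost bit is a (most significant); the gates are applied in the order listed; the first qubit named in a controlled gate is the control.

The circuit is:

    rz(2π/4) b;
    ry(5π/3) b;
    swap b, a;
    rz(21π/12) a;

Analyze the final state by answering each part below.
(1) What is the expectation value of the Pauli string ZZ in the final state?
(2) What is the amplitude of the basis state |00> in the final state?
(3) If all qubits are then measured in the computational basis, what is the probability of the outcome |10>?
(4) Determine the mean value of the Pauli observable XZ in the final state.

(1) The observable ZZ averages to 1/2.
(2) The amplitude on |00> is -sqrt(3)*exp(7*I*pi/8)/2.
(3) The probability of measuring |10> is 1/4.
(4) The observable XZ averages to -sqrt(6)/4.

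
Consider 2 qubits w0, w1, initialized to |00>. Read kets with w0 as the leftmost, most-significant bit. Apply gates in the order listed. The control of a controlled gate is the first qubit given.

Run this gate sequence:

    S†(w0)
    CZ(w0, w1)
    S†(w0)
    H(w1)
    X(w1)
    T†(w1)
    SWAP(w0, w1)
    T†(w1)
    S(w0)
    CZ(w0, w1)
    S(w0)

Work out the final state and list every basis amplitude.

After the circuit, the state carries amplitude sqrt(2)/2 on |00>, 0 on |01>, sqrt(2)*exp(3*I*pi/4)/2 on |10>, 0 on |11>.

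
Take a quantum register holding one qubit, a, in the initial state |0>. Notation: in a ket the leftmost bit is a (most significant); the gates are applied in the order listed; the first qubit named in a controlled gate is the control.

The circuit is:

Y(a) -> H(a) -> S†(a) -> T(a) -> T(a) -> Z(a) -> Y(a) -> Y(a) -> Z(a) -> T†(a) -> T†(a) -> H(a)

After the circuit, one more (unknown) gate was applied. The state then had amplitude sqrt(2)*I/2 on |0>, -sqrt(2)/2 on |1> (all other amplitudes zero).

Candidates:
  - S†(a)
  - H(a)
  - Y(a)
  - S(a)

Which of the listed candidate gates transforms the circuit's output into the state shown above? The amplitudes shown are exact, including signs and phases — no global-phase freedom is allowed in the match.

It was H(a) that produced the state shown. Key observation: gates 4-11 undo each other exactly, leaving only the rest of the circuit to track.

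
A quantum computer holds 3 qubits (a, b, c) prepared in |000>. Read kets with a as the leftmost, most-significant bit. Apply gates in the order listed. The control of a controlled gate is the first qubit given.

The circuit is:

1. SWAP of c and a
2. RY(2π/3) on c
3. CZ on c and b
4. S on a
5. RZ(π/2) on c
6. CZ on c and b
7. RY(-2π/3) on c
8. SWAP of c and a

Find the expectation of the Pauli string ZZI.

The observable ZZI averages to 1/4.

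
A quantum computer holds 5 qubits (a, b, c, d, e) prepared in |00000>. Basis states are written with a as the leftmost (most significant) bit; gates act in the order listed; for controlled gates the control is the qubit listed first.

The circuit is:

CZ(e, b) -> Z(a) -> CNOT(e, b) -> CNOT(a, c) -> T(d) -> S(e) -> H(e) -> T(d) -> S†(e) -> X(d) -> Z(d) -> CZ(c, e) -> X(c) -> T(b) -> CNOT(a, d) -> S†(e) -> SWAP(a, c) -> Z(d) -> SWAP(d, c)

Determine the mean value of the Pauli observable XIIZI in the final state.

In the final state, XIIZI has expectation 0.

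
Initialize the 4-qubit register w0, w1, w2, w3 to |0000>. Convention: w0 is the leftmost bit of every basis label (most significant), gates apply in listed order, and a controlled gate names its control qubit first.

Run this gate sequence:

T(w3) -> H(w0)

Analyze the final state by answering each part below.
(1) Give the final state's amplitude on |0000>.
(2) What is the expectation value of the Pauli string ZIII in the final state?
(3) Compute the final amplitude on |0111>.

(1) The final state's coefficient on |0000> equals sqrt(2)/2.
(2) In the final state, ZIII has expectation 0.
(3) The final state's coefficient on |0111> equals 0.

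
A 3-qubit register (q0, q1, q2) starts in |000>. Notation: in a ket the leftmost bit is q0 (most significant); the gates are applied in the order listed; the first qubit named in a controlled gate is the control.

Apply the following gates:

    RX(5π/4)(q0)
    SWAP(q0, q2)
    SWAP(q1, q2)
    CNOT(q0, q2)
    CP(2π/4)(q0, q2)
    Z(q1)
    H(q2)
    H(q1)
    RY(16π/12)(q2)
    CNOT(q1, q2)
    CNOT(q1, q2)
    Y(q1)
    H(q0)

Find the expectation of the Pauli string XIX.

The expectation value of XIX is -1/2. Key observation: the block from step 10 through step 11 cancels to the identity and can be dropped.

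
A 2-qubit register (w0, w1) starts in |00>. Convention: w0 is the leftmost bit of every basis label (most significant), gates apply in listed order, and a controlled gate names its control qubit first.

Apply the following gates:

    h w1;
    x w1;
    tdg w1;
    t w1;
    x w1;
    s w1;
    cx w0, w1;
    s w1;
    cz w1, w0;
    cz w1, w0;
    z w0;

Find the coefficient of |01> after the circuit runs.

The amplitude on |01> is -sqrt(2)/2. Key observation: the block from step 2 through step 5 cancels to the identity and can be dropped.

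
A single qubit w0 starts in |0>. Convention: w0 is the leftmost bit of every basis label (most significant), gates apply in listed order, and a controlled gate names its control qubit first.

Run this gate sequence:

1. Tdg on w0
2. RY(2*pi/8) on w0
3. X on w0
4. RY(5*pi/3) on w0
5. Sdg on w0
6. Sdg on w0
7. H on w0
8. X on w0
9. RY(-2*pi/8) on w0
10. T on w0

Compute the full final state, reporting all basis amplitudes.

The resulting statevector has amplitude -sqrt(6)/4 - sqrt(2)/4 on |0>, (-sqrt(2) + sqrt(6))*exp(I*pi/4)/4 on |1>.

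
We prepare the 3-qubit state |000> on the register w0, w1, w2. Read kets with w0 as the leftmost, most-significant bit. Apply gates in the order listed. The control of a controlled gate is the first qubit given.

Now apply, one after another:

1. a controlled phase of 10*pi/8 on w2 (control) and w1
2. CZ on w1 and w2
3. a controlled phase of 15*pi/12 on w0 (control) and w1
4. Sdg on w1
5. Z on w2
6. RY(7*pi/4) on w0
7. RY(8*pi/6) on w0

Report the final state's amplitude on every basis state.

After the circuit, the state carries amplitude -sqrt(6 - 3*sqrt(2))/4 + sqrt(sqrt(2) + 2)/4 on |000>, -sqrt(3*sqrt(2) + 6)/4 - sqrt(2 - sqrt(2))/4 on |100>, and 0 on every other basis state.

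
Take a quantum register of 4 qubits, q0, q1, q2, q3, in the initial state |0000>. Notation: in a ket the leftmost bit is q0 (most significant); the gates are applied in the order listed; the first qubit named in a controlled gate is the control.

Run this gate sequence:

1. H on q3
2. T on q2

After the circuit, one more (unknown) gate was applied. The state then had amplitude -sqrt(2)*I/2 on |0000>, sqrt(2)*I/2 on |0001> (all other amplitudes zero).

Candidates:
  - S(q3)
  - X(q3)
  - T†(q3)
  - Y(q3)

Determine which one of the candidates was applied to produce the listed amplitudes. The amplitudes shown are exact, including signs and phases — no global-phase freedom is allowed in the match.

It was Y(q3) that produced the state shown.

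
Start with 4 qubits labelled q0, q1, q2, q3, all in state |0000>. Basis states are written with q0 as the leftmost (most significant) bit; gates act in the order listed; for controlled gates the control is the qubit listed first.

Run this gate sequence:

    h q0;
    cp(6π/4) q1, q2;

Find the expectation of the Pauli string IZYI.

The observable IZYI averages to 0.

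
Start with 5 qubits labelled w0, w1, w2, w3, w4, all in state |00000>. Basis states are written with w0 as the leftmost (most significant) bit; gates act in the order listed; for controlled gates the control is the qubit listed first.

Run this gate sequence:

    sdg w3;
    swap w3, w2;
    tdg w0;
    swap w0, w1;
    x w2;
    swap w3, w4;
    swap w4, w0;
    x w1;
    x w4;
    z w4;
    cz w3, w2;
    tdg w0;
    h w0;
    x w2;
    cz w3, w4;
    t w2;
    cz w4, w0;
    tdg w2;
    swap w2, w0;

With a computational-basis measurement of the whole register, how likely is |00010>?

The probability of measuring |00010> is 0.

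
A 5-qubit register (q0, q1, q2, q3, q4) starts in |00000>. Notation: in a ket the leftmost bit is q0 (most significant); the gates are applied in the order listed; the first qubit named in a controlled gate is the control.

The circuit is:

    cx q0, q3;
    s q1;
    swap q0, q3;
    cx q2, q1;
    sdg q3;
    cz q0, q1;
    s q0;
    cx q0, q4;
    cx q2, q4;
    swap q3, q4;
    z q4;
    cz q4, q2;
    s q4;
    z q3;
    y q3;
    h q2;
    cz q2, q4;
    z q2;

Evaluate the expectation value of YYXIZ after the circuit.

In the final state, YYXIZ has expectation 0.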